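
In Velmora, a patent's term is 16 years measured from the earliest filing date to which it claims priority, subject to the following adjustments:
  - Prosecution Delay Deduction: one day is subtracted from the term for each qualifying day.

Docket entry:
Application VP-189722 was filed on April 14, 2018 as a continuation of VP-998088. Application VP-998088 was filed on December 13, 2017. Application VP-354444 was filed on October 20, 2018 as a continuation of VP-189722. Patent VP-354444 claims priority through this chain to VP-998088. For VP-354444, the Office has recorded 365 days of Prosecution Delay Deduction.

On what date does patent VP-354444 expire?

2032-12-13

Earliest priority filing: 13 December 2017.
Base term: 13 December 2017 + 16 years → 13 December 2033.
Prosecution Delay Deduction: −365 days → 13 December 2032.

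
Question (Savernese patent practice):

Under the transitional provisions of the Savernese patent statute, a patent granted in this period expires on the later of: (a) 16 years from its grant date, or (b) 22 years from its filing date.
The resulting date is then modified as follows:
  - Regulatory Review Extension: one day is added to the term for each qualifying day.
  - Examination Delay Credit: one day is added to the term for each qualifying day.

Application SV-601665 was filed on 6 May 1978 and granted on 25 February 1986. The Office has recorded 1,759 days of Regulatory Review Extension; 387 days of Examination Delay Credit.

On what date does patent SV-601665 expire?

(a) grant + 16 years → 25 February 2002.
(b) filing + 22 years → 6 May 2000.
Later of the two: 25 February 2002.
Regulatory Review Extension: +1759 days → 20 December 2006.
Examination Delay Credit: +387 days → 11 January 2008.

January 11, 2008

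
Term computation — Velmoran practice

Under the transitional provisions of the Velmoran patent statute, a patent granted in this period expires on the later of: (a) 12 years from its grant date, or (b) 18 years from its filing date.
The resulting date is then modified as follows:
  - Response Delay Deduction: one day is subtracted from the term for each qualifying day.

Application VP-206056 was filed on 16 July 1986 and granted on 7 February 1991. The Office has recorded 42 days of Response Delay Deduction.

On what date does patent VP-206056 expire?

June 4, 2004

(a) grant + 12 years → 7 February 2003.
(b) filing + 18 years → 16 July 2004.
Later of the two: 16 July 2004.
Response Delay Deduction: −42 days → 4 June 2004.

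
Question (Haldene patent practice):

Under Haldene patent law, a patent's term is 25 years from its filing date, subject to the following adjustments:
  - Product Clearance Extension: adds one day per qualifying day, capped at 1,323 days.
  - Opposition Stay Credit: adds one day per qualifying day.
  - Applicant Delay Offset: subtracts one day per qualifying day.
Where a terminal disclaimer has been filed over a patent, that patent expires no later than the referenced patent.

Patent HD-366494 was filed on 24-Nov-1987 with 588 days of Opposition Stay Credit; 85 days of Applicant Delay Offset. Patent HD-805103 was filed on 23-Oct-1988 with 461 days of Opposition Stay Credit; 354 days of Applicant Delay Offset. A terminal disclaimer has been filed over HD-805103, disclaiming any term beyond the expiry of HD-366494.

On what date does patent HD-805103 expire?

Natural term of HD-805103:
  Base: filing + 25 years → 23 October 2013.
  Opposition Stay Credit: +461 days → 27 January 2015.
  Applicant Delay Offset: −354 days → 7 February 2014.
Expiry of referenced patent HD-366494:
  Base: filing + 25 years → 24 November 2012.
  Opposition Stay Credit: +588 days → 5 July 2014.
  Applicant Delay Offset: −85 days → 11 April 2014.
Terminal disclaimer: HD-805103 expires on the earlier of 7 February 2014 and 11 April 2014.

February 7, 2014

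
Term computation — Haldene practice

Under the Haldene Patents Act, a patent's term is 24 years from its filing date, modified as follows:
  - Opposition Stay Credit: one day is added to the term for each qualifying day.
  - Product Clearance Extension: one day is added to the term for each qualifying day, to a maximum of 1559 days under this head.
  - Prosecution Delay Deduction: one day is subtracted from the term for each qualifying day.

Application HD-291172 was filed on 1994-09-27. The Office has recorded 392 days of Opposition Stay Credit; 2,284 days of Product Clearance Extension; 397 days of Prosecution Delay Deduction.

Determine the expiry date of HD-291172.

December 29, 2022

Base term: filing date + 24 years → 27 September 2018.
Opposition Stay Credit: +392 days → 24 October 2019.
Product Clearance Extension: 2284 days claimed exceeds the 1559-day cap, so +1559 days → 30 January 2024.
Prosecution Delay Deduction: −397 days → 29 December 2022.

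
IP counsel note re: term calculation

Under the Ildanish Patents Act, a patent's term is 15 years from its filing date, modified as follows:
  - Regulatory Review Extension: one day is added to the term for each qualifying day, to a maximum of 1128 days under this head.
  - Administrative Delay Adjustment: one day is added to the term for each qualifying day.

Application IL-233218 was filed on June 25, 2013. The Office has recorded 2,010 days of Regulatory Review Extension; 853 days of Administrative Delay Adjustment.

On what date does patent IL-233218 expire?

2033-11-27

Base term: filing date + 15 years → 25 June 2028.
Regulatory Review Extension: 2010 days claimed exceeds the 1128-day cap, so +1128 days → 28 July 2031.
Administrative Delay Adjustment: +853 days → 27 November 2033.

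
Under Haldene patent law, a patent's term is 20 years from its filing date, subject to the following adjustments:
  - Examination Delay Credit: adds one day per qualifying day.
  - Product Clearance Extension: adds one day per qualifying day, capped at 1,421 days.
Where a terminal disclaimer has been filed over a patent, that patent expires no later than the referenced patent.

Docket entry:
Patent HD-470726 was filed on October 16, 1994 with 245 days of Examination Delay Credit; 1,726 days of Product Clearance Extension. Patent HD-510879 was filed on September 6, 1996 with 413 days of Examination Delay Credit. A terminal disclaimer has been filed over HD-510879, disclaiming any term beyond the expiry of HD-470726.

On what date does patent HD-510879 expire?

Natural term of HD-510879:
  Base: filing + 20 years → 6 September 2016.
  Examination Delay Credit: +413 days → 24 October 2017.
Expiry of referenced patent HD-470726:
  Base: filing + 20 years → 16 October 2014.
  Examination Delay Credit: +245 days → 18 June 2015.
  Product Clearance Extension: 1726 days claimed exceeds the 1421-day cap, so +1421 days → 9 May 2019.
Terminal disclaimer: HD-510879 expires on the earlier of 24 October 2017 and 9 May 2019.

October 24, 2017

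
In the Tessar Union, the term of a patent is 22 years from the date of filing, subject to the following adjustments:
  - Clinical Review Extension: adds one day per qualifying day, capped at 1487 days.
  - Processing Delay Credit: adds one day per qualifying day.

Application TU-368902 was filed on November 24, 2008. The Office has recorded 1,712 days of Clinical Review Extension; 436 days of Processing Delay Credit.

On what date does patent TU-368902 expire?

Base term: filing date + 22 years → 24 November 2030.
Clinical Review Extension: 1712 days claimed exceeds the 1487-day cap, so +1487 days → 20 December 2034.
Processing Delay Credit: +436 days → 29 February 2036.

2036-02-29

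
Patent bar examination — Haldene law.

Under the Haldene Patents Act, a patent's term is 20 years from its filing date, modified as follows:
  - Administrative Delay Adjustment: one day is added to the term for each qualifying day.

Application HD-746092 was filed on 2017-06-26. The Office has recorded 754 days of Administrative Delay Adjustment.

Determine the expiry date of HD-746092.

2039-07-20

Base term: filing date + 20 years → 26 June 2037.
Administrative Delay Adjustment: +754 days → 20 July 2039.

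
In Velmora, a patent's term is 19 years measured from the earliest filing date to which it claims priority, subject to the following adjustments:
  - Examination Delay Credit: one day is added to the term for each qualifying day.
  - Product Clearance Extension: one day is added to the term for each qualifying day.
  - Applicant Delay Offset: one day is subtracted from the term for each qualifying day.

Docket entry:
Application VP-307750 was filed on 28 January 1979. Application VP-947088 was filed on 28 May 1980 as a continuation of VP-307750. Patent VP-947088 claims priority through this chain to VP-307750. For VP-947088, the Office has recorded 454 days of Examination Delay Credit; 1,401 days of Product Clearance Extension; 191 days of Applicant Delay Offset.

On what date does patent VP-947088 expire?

August 19, 2002

Earliest priority filing: 28 January 1979.
Base term: 28 January 1979 + 19 years → 28 January 1998.
Examination Delay Credit: +454 days → 27 April 1999.
Product Clearance Extension: +1401 days → 26 February 2003.
Applicant Delay Offset: −191 days → 19 August 2002.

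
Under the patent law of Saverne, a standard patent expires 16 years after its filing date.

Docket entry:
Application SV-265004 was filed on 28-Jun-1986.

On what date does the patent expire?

Filing date + 16 years → 28 June 2002.

2002-06-28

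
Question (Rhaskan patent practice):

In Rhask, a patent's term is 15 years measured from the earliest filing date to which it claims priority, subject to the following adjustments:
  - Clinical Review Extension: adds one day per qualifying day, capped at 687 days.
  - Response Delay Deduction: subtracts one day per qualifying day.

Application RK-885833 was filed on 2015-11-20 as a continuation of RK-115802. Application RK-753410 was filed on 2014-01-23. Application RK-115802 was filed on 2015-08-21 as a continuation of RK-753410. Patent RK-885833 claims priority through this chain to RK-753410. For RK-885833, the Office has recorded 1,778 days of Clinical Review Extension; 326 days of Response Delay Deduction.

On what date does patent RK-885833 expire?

2030-01-19

Earliest priority filing: 23 January 2014.
Base term: 23 January 2014 + 15 years → 23 January 2029.
Clinical Review Extension: 1778 days claimed exceeds the 687-day cap, so +687 days → 11 December 2030.
Response Delay Deduction: −326 days → 19 January 2030.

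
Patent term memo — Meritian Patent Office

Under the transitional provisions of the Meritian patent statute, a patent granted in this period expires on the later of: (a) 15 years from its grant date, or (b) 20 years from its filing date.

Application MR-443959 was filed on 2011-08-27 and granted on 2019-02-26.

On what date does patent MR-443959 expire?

(a) grant + 15 years → 26 February 2034.
(b) filing + 20 years → 27 August 2031.
Later of the two: 26 February 2034.

February 26, 2034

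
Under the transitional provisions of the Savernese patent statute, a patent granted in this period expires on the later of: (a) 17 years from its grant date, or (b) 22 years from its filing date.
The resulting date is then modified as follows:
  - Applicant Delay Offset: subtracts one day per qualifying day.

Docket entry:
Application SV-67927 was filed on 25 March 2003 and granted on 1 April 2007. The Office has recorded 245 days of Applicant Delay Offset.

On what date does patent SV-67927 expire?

2024-07-23

(a) grant + 17 years → 1 April 2024.
(b) filing + 22 years → 25 March 2025.
Later of the two: 25 March 2025.
Applicant Delay Offset: −245 days → 23 July 2024.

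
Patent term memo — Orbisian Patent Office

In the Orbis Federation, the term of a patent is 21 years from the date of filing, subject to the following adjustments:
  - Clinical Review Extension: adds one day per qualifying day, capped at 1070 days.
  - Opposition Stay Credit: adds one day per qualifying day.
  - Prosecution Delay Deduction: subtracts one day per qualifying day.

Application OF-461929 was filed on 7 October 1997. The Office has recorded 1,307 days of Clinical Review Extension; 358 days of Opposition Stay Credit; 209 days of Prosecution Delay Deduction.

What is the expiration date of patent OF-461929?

Base term: filing date + 21 years → 7 October 2018.
Clinical Review Extension: 1307 days claimed exceeds the 1070-day cap, so +1070 days → 11 September 2021.
Opposition Stay Credit: +358 days → 4 September 2022.
Prosecution Delay Deduction: −209 days → 7 February 2022.

February 7, 2022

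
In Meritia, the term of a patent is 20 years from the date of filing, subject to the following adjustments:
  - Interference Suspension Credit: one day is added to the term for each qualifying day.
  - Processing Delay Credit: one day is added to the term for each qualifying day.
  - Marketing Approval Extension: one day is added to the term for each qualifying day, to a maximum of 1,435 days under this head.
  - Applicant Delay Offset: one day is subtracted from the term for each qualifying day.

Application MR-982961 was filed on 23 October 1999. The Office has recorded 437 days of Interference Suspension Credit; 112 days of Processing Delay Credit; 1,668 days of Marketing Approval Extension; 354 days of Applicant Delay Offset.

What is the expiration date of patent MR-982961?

April 9, 2024

Base term: filing date + 20 years → 23 October 2019.
Interference Suspension Credit: +437 days → 2 January 2021.
Processing Delay Credit: +112 days → 24 April 2021.
Marketing Approval Extension: 1668 days claimed exceeds the 1435-day cap, so +1435 days → 29 March 2025.
Applicant Delay Offset: −354 days → 9 April 2024.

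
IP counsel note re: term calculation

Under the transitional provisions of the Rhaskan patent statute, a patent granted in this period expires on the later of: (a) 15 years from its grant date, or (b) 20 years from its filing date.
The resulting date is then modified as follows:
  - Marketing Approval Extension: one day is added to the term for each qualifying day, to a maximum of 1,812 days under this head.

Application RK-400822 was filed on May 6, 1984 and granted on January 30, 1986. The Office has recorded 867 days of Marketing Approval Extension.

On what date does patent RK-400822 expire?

(a) grant + 15 years → 30 January 2001.
(b) filing + 20 years → 6 May 2004.
Later of the two: 6 May 2004.
Marketing Approval Extension: 867 days (within the 1812-day cap) → +867 days → 20 September 2006.

September 20, 2006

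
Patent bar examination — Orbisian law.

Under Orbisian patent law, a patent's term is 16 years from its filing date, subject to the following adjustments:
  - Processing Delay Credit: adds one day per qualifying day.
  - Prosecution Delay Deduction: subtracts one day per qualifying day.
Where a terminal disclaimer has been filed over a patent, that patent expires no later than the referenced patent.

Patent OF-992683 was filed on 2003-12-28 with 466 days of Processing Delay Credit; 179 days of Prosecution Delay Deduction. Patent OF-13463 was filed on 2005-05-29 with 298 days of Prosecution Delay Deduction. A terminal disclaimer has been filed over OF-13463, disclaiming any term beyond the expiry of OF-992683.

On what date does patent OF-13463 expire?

Natural term of OF-13463:
  Base: filing + 16 years → 29 May 2021.
  Prosecution Delay Deduction: −298 days → 4 August 2020.
Expiry of referenced patent OF-992683:
  Base: filing + 16 years → 28 December 2019.
  Processing Delay Credit: +466 days → 7 April 2021.
  Prosecution Delay Deduction: −179 days → 10 October 2020.
Terminal disclaimer: OF-13463 expires on the earlier of 4 August 2020 and 10 October 2020.

August 4, 2020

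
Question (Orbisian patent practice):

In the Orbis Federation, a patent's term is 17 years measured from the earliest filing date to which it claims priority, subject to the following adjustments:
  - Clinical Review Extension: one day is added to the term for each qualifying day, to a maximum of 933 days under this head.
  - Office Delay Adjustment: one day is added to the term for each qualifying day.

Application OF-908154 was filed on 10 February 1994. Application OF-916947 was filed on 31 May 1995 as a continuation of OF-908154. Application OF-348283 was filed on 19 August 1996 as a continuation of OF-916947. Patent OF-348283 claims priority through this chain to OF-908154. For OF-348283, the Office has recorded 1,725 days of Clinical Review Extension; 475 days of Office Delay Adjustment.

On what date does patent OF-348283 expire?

Earliest priority filing: 10 February 1994.
Base term: 10 February 1994 + 17 years → 10 February 2011.
Clinical Review Extension: 1725 days claimed exceeds the 933-day cap, so +933 days → 31 August 2013.
Office Delay Adjustment: +475 days → 19 December 2014.

December 19, 2014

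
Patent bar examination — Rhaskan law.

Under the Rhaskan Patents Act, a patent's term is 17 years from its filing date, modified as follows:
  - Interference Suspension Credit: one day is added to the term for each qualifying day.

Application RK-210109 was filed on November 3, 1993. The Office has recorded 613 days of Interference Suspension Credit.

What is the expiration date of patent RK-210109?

Base term: filing date + 17 years → 3 November 2010.
Interference Suspension Credit: +613 days → 8 July 2012.

2012-07-08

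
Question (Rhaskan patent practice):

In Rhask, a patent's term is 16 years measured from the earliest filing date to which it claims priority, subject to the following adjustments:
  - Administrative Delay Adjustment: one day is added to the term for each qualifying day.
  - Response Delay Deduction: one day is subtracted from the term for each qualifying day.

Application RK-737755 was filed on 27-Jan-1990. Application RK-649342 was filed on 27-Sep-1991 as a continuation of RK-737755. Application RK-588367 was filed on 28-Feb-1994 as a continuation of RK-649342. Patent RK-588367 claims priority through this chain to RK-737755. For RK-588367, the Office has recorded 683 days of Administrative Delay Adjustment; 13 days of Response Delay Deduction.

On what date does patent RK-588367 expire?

November 28, 2007

Earliest priority filing: 27 January 1990.
Base term: 27 January 1990 + 16 years → 27 January 2006.
Administrative Delay Adjustment: +683 days → 11 December 2007.
Response Delay Deduction: −13 days → 28 November 2007.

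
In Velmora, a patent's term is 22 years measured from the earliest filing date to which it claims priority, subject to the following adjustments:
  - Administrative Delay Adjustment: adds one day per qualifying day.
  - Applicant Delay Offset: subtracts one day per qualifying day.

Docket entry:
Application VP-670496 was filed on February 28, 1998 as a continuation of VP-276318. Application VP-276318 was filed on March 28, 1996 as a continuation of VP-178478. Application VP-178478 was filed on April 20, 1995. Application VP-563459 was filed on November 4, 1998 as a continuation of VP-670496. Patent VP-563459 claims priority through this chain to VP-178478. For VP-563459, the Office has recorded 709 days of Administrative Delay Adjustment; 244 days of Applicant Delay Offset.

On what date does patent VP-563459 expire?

Earliest priority filing: 20 April 1995.
Base term: 20 April 1995 + 22 years → 20 April 2017.
Administrative Delay Adjustment: +709 days → 30 March 2019.
Applicant Delay Offset: −244 days → 29 July 2018.

2018-07-29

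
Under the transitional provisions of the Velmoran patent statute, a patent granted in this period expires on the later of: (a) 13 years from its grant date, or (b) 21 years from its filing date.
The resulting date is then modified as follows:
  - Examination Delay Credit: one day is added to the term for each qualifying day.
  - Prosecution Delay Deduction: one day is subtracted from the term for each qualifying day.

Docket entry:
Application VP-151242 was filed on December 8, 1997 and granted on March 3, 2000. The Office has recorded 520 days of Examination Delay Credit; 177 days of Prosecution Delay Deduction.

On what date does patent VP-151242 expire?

2019-11-16

(a) grant + 13 years → 3 March 2013.
(b) filing + 21 years → 8 December 2018.
Later of the two: 8 December 2018.
Examination Delay Credit: +520 days → 11 May 2020.
Prosecution Delay Deduction: −177 days → 16 November 2019.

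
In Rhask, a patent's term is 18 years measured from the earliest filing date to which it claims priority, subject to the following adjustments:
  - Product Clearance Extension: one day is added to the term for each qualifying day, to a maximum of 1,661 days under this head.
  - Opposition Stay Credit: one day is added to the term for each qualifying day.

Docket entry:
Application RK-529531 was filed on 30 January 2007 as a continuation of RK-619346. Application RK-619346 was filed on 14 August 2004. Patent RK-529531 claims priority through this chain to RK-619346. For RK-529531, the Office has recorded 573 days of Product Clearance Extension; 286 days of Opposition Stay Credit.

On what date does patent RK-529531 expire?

Earliest priority filing: 14 August 2004.
Base term: 14 August 2004 + 18 years → 14 August 2022.
Product Clearance Extension: 573 days (within the 1661-day cap) → +573 days → 9 March 2024.
Opposition Stay Credit: +286 days → 20 December 2024.

2024-12-20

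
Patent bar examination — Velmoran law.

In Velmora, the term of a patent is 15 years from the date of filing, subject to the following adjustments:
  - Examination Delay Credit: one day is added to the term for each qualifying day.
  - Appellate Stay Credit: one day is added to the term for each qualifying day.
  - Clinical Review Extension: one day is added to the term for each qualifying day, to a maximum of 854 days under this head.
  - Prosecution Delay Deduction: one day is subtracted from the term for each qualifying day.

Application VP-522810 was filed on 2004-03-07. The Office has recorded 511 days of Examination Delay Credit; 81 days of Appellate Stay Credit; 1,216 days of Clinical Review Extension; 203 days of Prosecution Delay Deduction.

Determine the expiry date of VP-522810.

Base term: filing date + 15 years → 7 March 2019.
Examination Delay Credit: +511 days → 30 July 2020.
Appellate Stay Credit: +81 days → 19 October 2020.
Clinical Review Extension: 1216 days claimed exceeds the 854-day cap, so +854 days → 20 February 2023.
Prosecution Delay Deduction: −203 days → 1 August 2022.

2022-08-01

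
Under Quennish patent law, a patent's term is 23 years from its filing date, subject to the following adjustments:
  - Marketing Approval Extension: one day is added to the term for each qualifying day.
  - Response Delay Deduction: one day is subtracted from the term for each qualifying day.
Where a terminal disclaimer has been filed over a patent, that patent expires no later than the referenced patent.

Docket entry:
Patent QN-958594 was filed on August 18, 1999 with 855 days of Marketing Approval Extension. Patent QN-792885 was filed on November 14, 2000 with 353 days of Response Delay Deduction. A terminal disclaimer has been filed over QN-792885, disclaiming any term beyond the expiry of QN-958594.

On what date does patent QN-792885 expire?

Natural term of QN-792885:
  Base: filing + 23 years → 14 November 2023.
  Response Delay Deduction: −353 days → 26 November 2022.
Expiry of referenced patent QN-958594:
  Base: filing + 23 years → 18 August 2022.
  Marketing Approval Extension: +855 days → 20 December 2024.
Terminal disclaimer: QN-792885 expires on the earlier of 26 November 2022 and 20 December 2024.

2022-11-26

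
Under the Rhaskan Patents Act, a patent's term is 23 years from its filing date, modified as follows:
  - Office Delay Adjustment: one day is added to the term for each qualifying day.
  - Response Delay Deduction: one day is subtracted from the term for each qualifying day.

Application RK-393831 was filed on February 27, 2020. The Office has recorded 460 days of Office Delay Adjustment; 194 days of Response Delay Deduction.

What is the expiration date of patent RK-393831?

November 20, 2043

Base term: filing date + 23 years → 27 February 2043.
Office Delay Adjustment: +460 days → 1 June 2044.
Response Delay Deduction: −194 days → 20 November 2043.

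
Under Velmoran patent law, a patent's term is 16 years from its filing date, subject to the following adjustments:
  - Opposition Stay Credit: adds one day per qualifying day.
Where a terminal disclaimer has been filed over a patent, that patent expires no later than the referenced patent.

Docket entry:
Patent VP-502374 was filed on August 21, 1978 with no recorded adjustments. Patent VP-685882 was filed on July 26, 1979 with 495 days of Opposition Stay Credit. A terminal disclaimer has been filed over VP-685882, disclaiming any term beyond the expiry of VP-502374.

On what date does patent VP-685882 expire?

Natural term of VP-685882:
  Base: filing + 16 years → 26 July 1995.
  Opposition Stay Credit: +495 days → 2 December 1996.
Expiry of referenced patent VP-502374:
  Base: filing + 16 years → 21 August 1994.
Terminal disclaimer: VP-685882 expires on the earlier of 2 December 1996 and 21 August 1994.

August 21, 1994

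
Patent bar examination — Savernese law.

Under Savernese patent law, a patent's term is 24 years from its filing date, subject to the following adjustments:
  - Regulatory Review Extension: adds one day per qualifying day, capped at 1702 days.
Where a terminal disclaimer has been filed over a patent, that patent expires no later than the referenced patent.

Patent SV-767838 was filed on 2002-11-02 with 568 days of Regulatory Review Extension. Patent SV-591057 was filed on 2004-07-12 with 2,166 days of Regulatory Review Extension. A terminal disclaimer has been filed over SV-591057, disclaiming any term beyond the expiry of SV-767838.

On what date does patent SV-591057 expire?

2028-05-23

Natural term of SV-591057:
  Base: filing + 24 years → 12 July 2028.
  Regulatory Review Extension: 2166 days claimed exceeds the 1702-day cap, so +1702 days → 10 March 2033.
Expiry of referenced patent SV-767838:
  Base: filing + 24 years → 2 November 2026.
  Regulatory Review Extension: 568 days (within the 1702-day cap) → +568 days → 23 May 2028.
Terminal disclaimer: SV-591057 expires on the earlier of 10 March 2033 and 23 May 2028.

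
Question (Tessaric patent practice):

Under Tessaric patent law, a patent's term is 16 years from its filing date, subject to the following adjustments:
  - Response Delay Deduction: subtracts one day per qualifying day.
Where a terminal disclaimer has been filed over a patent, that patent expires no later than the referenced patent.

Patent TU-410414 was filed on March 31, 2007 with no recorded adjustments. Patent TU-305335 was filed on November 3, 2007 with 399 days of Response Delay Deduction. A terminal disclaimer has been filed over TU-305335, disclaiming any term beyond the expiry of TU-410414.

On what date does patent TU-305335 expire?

Natural term of TU-305335:
  Base: filing + 16 years → 3 November 2023.
  Response Delay Deduction: −399 days → 30 September 2022.
Expiry of referenced patent TU-410414:
  Base: filing + 16 years → 31 March 2023.
Terminal disclaimer: TU-305335 expires on the earlier of 30 September 2022 and 31 March 2023.

2022-09-30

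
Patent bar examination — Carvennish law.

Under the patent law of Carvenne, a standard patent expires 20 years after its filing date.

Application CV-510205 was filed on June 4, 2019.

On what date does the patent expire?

Filing date + 20 years → 4 June 2039.

June 4, 2039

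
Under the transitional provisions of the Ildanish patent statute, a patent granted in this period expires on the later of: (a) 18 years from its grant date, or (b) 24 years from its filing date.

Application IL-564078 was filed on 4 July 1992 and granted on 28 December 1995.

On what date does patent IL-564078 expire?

(a) grant + 18 years → 28 December 2013.
(b) filing + 24 years → 4 July 2016.
Later of the two: 4 July 2016.

2016-07-04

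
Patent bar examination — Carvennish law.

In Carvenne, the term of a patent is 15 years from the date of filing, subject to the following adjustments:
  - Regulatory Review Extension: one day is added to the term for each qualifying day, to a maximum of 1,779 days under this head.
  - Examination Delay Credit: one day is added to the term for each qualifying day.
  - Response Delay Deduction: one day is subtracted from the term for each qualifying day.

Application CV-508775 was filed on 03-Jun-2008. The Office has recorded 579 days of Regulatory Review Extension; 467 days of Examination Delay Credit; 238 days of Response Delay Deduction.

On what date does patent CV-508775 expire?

Base term: filing date + 15 years → 3 June 2023.
Regulatory Review Extension: 579 days (within the 1779-day cap) → +579 days → 2 January 2025.
Examination Delay Credit: +467 days → 14 April 2026.
Response Delay Deduction: −238 days → 19 August 2025.

2025-08-19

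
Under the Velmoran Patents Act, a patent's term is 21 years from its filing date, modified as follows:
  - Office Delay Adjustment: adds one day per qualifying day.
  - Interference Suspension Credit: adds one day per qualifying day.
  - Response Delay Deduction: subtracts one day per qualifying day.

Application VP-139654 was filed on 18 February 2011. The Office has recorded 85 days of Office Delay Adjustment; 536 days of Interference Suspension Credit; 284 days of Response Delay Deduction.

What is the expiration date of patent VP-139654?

January 20, 2033

Base term: filing date + 21 years → 18 February 2032.
Office Delay Adjustment: +85 days → 13 May 2032.
Interference Suspension Credit: +536 days → 31 October 2033.
Response Delay Deduction: −284 days → 20 January 2033.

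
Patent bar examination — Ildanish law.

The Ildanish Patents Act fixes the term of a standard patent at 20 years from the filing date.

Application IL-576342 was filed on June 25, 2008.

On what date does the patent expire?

Filing date + 20 years → 25 June 2028.

2028-06-25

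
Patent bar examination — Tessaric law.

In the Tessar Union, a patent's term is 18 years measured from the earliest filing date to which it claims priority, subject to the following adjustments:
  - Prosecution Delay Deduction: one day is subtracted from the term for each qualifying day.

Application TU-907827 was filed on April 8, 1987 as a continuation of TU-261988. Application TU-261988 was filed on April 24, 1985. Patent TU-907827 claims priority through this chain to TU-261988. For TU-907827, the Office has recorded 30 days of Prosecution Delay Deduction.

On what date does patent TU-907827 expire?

2003-03-25

Earliest priority filing: 24 April 1985.
Base term: 24 April 1985 + 18 years → 24 April 2003.
Prosecution Delay Deduction: −30 days → 25 March 2003.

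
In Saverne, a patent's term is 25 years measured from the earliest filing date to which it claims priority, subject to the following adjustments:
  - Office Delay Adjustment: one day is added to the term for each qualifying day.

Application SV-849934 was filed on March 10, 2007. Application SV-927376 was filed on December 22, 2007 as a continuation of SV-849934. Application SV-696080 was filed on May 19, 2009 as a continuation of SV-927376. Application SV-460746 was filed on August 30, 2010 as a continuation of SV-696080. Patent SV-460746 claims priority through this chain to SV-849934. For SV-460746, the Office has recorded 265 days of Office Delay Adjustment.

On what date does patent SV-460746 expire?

Earliest priority filing: 10 March 2007.
Base term: 10 March 2007 + 25 years → 10 March 2032.
Office Delay Adjustment: +265 days → 30 November 2032.

November 30, 2032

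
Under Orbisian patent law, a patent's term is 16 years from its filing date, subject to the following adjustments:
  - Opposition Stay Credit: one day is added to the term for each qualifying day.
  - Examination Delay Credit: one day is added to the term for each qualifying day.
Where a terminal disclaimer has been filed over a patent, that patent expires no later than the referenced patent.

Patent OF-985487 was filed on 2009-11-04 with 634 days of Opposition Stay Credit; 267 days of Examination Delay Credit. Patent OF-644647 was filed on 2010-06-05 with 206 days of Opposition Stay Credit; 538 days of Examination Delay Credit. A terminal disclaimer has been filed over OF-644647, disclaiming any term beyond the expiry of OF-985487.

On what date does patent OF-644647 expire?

Natural term of OF-644647:
  Base: filing + 16 years → 5 June 2026.
  Opposition Stay Credit: +206 days → 28 December 2026.
  Examination Delay Credit: +538 days → 18 June 2028.
Expiry of referenced patent OF-985487:
  Base: filing + 16 years → 4 November 2025.
  Opposition Stay Credit: +634 days → 31 July 2027.
  Examination Delay Credit: +267 days → 23 April 2028.
Terminal disclaimer: OF-644647 expires on the earlier of 18 June 2028 and 23 April 2028.

2028-04-23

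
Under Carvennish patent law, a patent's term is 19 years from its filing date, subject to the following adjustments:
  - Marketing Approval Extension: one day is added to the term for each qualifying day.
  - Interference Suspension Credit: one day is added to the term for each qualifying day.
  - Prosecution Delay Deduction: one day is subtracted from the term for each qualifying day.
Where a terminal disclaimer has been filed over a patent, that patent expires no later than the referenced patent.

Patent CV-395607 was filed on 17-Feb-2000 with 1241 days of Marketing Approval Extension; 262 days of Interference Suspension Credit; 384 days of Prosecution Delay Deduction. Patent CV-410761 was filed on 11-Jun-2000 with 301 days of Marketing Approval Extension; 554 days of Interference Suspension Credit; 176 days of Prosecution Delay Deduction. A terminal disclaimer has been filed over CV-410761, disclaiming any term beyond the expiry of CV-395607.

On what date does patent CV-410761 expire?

April 20, 2021

Natural term of CV-410761:
  Base: filing + 19 years → 11 June 2019.
  Marketing Approval Extension: +301 days → 7 April 2020.
  Interference Suspension Credit: +554 days → 13 October 2021.
  Prosecution Delay Deduction: −176 days → 20 April 2021.
Expiry of referenced patent CV-395607:
  Base: filing + 19 years → 17 February 2019.
  Marketing Approval Extension: +1241 days → 12 July 2022.
  Interference Suspension Credit: +262 days → 31 March 2023.
  Prosecution Delay Deduction: −384 days → 12 March 2022.
Terminal disclaimer: CV-410761 expires on the earlier of 20 April 2021 and 12 March 2022.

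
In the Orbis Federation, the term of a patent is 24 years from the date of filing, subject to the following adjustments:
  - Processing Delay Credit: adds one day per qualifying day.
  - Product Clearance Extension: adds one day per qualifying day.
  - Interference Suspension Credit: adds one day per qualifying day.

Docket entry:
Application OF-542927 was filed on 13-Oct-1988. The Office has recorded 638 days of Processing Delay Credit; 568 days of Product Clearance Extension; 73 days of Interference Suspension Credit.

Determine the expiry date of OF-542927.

Base term: filing date + 24 years → 13 October 2012.
Processing Delay Credit: +638 days → 13 July 2014.
Product Clearance Extension: +568 days → 1 February 2016.
Interference Suspension Credit: +73 days → 14 April 2016.

April 14, 2016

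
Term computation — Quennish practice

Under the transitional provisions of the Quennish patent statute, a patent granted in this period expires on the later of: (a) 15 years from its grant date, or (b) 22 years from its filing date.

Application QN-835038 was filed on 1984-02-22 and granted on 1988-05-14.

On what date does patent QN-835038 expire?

(a) grant + 15 years → 14 May 2003.
(b) filing + 22 years → 22 February 2006.
Later of the two: 22 February 2006.

2006-02-22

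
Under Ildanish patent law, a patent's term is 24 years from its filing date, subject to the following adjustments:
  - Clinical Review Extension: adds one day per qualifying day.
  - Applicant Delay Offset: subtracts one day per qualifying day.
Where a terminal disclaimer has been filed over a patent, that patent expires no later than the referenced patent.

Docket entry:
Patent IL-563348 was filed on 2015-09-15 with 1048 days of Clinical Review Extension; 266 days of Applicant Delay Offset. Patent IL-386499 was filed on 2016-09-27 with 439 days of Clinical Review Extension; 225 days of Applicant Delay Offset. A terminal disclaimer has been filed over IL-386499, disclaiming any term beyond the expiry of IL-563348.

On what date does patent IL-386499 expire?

Natural term of IL-386499:
  Base: filing + 24 years → 27 September 2040.
  Clinical Review Extension: +439 days → 10 December 2041.
  Applicant Delay Offset: −225 days → 29 April 2041.
Expiry of referenced patent IL-563348:
  Base: filing + 24 years → 15 September 2039.
  Clinical Review Extension: +1048 days → 29 July 2042.
  Applicant Delay Offset: −266 days → 5 November 2041.
Terminal disclaimer: IL-386499 expires on the earlier of 29 April 2041 and 5 November 2041.

April 29, 2041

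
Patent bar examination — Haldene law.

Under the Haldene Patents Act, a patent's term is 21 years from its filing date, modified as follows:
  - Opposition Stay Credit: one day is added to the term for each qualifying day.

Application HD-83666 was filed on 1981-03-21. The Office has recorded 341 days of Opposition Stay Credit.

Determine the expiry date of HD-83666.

February 25, 2003

Base term: filing date + 21 years → 21 March 2002.
Opposition Stay Credit: +341 days → 25 February 2003.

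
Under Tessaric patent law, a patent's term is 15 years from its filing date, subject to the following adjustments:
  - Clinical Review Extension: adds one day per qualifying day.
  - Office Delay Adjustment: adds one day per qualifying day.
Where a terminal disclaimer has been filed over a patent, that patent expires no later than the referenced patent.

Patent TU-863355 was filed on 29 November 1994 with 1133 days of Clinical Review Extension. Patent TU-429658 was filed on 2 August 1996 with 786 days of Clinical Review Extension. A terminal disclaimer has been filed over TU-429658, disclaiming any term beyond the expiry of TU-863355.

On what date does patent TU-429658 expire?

Natural term of TU-429658:
  Base: filing + 15 years → 2 August 2011.
  Clinical Review Extension: +786 days → 26 September 2013.
Expiry of referenced patent TU-863355:
  Base: filing + 15 years → 29 November 2009.
  Clinical Review Extension: +1133 days → 5 January 2013.
Terminal disclaimer: TU-429658 expires on the earlier of 26 September 2013 and 5 January 2013.

January 5, 2013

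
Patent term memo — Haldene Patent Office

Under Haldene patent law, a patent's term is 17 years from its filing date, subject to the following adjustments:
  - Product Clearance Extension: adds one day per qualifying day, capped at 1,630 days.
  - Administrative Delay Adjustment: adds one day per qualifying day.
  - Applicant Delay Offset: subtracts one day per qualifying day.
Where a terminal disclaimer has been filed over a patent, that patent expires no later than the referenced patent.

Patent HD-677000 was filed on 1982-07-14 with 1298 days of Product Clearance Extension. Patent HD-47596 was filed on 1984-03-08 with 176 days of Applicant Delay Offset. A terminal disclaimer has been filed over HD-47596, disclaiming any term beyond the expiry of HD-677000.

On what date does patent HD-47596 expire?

September 13, 2000

Natural term of HD-47596:
  Base: filing + 17 years → 8 March 2001.
  Applicant Delay Offset: −176 days → 13 September 2000.
Expiry of referenced patent HD-677000:
  Base: filing + 17 years → 14 July 1999.
  Product Clearance Extension: 1298 days (within the 1630-day cap) → +1298 days → 1 February 2003.
Terminal disclaimer: HD-47596 expires on the earlier of 13 September 2000 and 1 February 2003.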